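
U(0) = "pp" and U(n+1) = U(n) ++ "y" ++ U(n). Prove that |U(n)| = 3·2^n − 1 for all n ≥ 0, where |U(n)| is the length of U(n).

Base case: |U(0)| = 2, and 3·2^0 − 1 = 2.
Assume |U(k)| = 3·2^k − 1.
Then |U(k+1)| = |U(k)| + 1 + |U(k)| = 2|U(k)| + 1 = 2(3·2^k − 1) + 1 = 3·2^{k+1} − 2 + 1 = 3·2^{k+1} − 1.
Hence |U(n)| = 3·2^n − 1 for every n ≥ 0, by induction.

|U(n)| = 3·2^n − 1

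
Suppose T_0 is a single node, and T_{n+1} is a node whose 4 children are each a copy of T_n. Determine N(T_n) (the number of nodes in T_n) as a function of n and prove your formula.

Claim: N(T_n) = (4^{n+1} − 1)/3.

Base case: N(T_0) = 1, and (4^{0+1} − 1)/3 = 1.
Assume N(T_m) = (4^{m+1} − 1)/3.
Then N(T_{m+1}) = 1 + 4N(T_m) = 1 + 4·(4^{m+1} − 1)/3 = 1 + (4^{m+2} − 4)/3 = (3 + 4^{m+2} − 4)/3 = (4^{m+2} − 1)/3.
Hence N(T_n) = (4^{n+1} − 1)/3 for every n ≥ 0, by induction.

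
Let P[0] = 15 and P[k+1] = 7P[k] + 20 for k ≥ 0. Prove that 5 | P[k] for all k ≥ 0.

Base case: P[0] = 15 = 5·3, so 5 | P[0].
Assume 5 | P[r], so P[r] = 5t for some integer t.
Then P[r+1] = 7P[r] + 20 = 7·(5t) + 20 = 5(7t + 4), so 5 | P[r+1].
So the property holds for r+1, and by induction 5 | P[k] for all k ≥ 0.

5 | P[k]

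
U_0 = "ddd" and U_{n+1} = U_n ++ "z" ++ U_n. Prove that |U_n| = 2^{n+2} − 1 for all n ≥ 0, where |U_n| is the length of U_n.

Base case: |U_0| = 3, and 2^{0+2} − 1 = 3.
Assume |U_m| = 2^{m+2} − 1.
Then |U_{m+1}| = |U_m| + 1 + |U_m| = 2|U_m| + 1 = 2(2^{m+2} − 1) + 1 = 2^{m+3} − 2 + 1 = 2^{m+3} − 1.
By induction, |U_n| = 2^{n+2} − 1 for all n ≥ 0.

|U_n| = 2^{n+2} − 1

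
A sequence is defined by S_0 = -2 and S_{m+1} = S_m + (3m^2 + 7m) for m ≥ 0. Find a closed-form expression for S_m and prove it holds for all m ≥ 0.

Claim: S_m = m^3 + 2m^2 − 3m − 2.

Base case: S_0 = -2, and 0^3 + 2·0^2 − 3·0 − 2 = -2.
Assume S_j = j^3 + 2j^2 − 3j − 2.
Then S_{j+1} = S_j + (3j^2 + 7j) = (j^3 + 2j^2 − 3j − 2) + (3j^2 + 7j) = j^3 + 5j^2 + 4j − 2,
and (j+1)^3 + 2·(j+1)^2 − 3·(j+1) − 2 = j^3 + 5j^2 + 4j − 2.
Hence S_m = m^3 + 2m^2 − 3m − 2 for every m ≥ 0, by induction.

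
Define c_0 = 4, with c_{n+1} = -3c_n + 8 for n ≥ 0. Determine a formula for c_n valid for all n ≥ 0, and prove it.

Claim: c_n = 2·(-3)^n + 2.

Base case: c_0 = 4, and 2·(-3)^0 + 2 = 2 + 2 = 4.
Assume c_k = 2·(-3)^k + 2 for some k ≥ 0.
Then c_{k+1} = -3c_k + 8 = -3·(2·(-3)^k + 2) + 8 = -6·(-3)^k − 6 + 8 = 2·(-3)^{k+1} + 2.
So the formula holds for k+1, and by induction c_n = 2·(-3)^n + 2 for all n ≥ 0.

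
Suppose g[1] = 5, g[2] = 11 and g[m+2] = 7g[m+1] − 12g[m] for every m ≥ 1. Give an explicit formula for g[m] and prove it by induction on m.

Claim: g[m] = 3·3^m − 4^m.

Base cases: g[1] = 5 and 3·3^1 − 4^1 = 5; g[2] = 11 and 3·3^2 − 4^2 = 11.
Assume g[i] = 3·3^i − 4^i for all 1 ≤ i ≤ j, where j ≥ 2.
Then g[j+1] = 7g[j] − 12g[j−1] = 7·(3·3^j − 4^j) − 12·(3·3^{j−1} − 4^{j−1}) = 3·(7·3 − 12)3^{j−1} − (7·4 − 12)4^{j−1} = 27·3^{j−1} − 16·4^{j−1} = 3·3^{j+1} − 4^{j+1}.
So the formula holds for j+1, and by strong induction g[m] = 3·3^m − 4^m for all m ≥ 1.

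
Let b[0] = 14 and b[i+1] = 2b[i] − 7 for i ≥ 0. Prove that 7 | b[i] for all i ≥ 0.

Base case: b[0] = 14 = 7·2, so 7 | b[0].
Assume 7 | b[j], so b[j] = 7t for some integer t.
Then b[j+1] = 2b[j] − 7 = 2·(7t) − 7 = 7(2t − 1), so 7 | b[j+1].
This completes the inductive step, so 7 | b[i] for all i ≥ 0.

7 | b[i]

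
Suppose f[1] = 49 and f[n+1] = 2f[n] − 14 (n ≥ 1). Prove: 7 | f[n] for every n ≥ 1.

Base case: f[1] = 49 = 7·7, so 7 | f[1].
Assume 7 | f[j], so f[j] = 7t for some integer t.
Then f[j+1] = 2f[j] − 14 = 2·(7t) − 14 = 7(2t − 2), so 7 | f[j+1].
Hence 7 | f[n] for every n ≥ 1, by induction.

7 | f[n]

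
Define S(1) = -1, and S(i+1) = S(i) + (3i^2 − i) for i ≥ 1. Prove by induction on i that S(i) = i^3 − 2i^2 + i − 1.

Base case: S(1) = -1, and 1^3 − 2·1^2 + 1 − 1 = -1.
Assume S(r) = r^3 − 2r^2 + r − 1.
Then S(r+1) = S(r) + (3r^2 − r) = (r^3 − 2r^2 + r − 1) + (3r^2 − r) = r^3 + r^2 − 1,
and (r+1)^3 − 2·(r+1)^2 + (r+1) − 1 = r^3 + r^2 − 1.
This completes the inductive step, so S(i) = i^3 − 2i^2 + i − 1 for all i ≥ 1.

S(i) = i^3 − 2i^2 + i − 1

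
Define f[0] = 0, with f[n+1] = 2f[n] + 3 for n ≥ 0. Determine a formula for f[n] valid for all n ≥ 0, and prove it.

Claim: f[n] = 3·2^n − 3.

Base case: f[0] = 0, and 3·2^0 − 3 = 3 − 3 = 0.
Assume f[r] = 3·2^r − 3 for some r ≥ 0.
Then f[r+1] = 2f[r] + 3 = 2·(3·2^r − 3) + 3 = 6·2^r − 6 + 3 = 3·2^{r+1} − 3.
By induction, f[n] = 3·2^n − 3 for all n ≥ 0.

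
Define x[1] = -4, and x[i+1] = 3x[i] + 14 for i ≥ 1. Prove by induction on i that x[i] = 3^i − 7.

Base case: x[1] = -4, and 3^1 − 7 = 3 − 7 = -4.
Assume x[r] = 3^r − 7 for some r ≥ 1.
Then x[r+1] = 3x[r] + 14 = 3·(3^r − 7) + 14 = 3^{r+1} − 21 + 14 = 3^{r+1} − 7.
Hence x[i] = 3^i − 7 for every i ≥ 1, by induction.

x[i] = 3^i − 7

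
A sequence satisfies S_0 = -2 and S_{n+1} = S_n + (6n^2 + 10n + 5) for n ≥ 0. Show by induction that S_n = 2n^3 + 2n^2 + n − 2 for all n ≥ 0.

Base case: S_0 = -2, and 2·0^3 + 2·0^2 + 0 − 2 = -2.
Assume S_j = 2j^3 + 2j^2 + j − 2.
Then S_{j+1} = S_j + (6j^2 + 10j + 5) = (2j^3 + 2j^2 + j − 2) + (6j^2 + 10j + 5) = 2j^3 + 8j^2 + 11j + 3,
and 2·(j+1)^3 + 2·(j+1)^2 + (j+1) − 2 = 2j^3 + 8j^2 + 11j + 3.
Hence S_n = 2n^3 + 2n^2 + n − 2 for every n ≥ 0, by induction.

S_n = 2n^3 + 2n^2 + n − 2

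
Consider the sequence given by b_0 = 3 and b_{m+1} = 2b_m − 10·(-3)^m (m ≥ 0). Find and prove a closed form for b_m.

Claim: b_m = 2^m + 2·(-3)^m.

Base case: b_0 = 3, and 2^0 + 2·(-3)^0 = 1 + 2 = 3.
Assume b_r = 2^r + 2·(-3)^r for some r ≥ 0.
Then b_{r+1} = 2b_r − 10·(-3)^r = 2·(2^r + 2·(-3)^r) − 10·(-3)^r = 2^{r+1} + 4·(-3)^r − 10·(-3)^r = 2^{r+1} − 6·(-3)^r = 2^{r+1} + 2·(-3)^{r+1}.
This completes the inductive step, so b_m = 2^m + 2·(-3)^m for all m ≥ 0.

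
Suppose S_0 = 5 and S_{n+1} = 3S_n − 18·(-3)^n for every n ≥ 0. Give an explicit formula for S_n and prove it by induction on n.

Claim: S_n = 2·3^n + 3·(-3)^n.

Base case: S_0 = 5, and 2·3^0 + 3·(-3)^0 = 2 + 3 = 5.
Assume S_r = 2·3^r + 3·(-3)^r for some r ≥ 0.
Then S_{r+1} = 3S_r − 18·(-3)^r = 3·(2·3^r + 3·(-3)^r) − 18·(-3)^r = 2·3^{r+1} + 9·(-3)^r − 18·(-3)^r = 2·3^{r+1} − 9·(-3)^r = 2·3^{r+1} + 3·(-3)^{r+1}.
By induction, S_n = 2·3^n + 3·(-3)^n for all n ≥ 0.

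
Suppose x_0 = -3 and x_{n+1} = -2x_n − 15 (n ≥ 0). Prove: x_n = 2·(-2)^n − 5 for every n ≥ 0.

Base case: x_0 = -3, and 2·(-2)^0 − 5 = 2 − 5 = -3.
Assume x_r = 2·(-2)^r − 5 for some r ≥ 0.
Then x_{r+1} = -2x_r − 15 = -2·(2·(-2)^r − 5) − 15 = -4·(-2)^r + 10 − 15 = 2·(-2)^{r+1} − 5.
Hence x_n = 2·(-2)^n − 5 for every n ≥ 0, by induction.

x_n = 2·(-2)^n − 5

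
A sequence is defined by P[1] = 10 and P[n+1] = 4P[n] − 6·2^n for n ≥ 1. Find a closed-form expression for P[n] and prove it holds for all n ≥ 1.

Claim: P[n] = 4^n + 3·2^n.

Base case: P[1] = 10, and 4^1 + 3·2^1 = 4 + 6 = 10.
Assume P[j] = 4^j + 3·2^j for some j ≥ 1.
Then P[j+1] = 4P[j] − 6·2^j = 4·(4^j + 3·2^j) − 6·2^j = 4^{j+1} + 12·2^j − 6·2^j = 4^{j+1} + 6·2^j = 4^{j+1} + 3·2^{j+1}.
Hence P[n] = 4^n + 3·2^n for every n ≥ 1, by induction.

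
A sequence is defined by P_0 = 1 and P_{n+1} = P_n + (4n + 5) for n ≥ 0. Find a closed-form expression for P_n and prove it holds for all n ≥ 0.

Claim: P_n = 2n^2 + 3n + 1.

Base case: P_0 = 1, and 2·0^2 + 3·0 + 1 = 1.
Assume P_k = 2k^2 + 3k + 1.
Then P_{k+1} = P_k + (4k + 5) = (2k^2 + 3k + 1) + (4k + 5) = 2k^2 + 7k + 6,
and 2·(k+1)^2 + 3·(k+1) + 1 = 2k^2 + 7k + 6.
Hence P_n = 2n^2 + 3n + 1 for every n ≥ 0, by induction.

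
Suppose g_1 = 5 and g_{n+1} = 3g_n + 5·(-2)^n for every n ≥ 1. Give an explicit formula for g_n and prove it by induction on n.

Claim: g_n = 3^n − (-2)^n.

Base case: g_1 = 5, and 3^1 − (-2)^1 = 3 + 2 = 5.
Assume g_k = 3^k − (-2)^k for some k ≥ 1.
Then g_{k+1} = 3g_k + 5·(-2)^k = 3·(3^k − (-2)^k) + 5·(-2)^k = 3^{k+1} − 3·(-2)^k + 5·(-2)^k = 3^{k+1} + 2·(-2)^k = 3^{k+1} − (-2)^{k+1}.
This completes the inductive step, so g_n = 3^n − (-2)^n for all n ≥ 1.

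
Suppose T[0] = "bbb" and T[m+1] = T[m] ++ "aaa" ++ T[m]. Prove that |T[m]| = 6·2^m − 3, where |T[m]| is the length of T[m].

Base case: |T[0]| = 3, and 6·2^0 − 3 = 3.
Assume |T[k]| = 6·2^k − 3.
Then |T[k+1]| = |T[k]| + 3 + |T[k]| = 2|T[k]| + 3 = 2(6·2^k − 3) + 3 = 6·2^{k+1} − 6 + 3 = 6·2^{k+1} − 3.
This completes the inductive step, so |T[m]| = 6·2^m − 3 for all m ≥ 0.

|T[m]| = 6·2^m − 3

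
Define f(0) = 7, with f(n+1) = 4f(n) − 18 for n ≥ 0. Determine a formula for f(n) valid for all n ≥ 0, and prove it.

Claim: f(n) = 4^n + 6.

Base case: f(0) = 7, and 4^0 + 6 = 1 + 6 = 7.
Assume f(j) = 4^j + 6 for some j ≥ 0.
Then f(j+1) = 4f(j) − 18 = 4·(4^j + 6) − 18 = 4^{j+1} + 24 − 18 = 4^{j+1} + 6.
Hence f(n) = 4^n + 6 for every n ≥ 0, by induction.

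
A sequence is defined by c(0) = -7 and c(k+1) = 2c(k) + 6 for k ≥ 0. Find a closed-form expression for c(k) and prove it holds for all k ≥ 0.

Claim: c(k) = -2^k − 6.

Base case: c(0) = -7, and -2^0 − 6 = -1 − 6 = -7.
Assume c(j) = -2^j − 6 for some j ≥ 0.
Then c(j+1) = 2c(j) + 6 = 2·(-2^j − 6) + 6 = -2^{j+1} − 12 + 6 = -2^{j+1} − 6.
This completes the inductive step, so c(k) = -2^k − 6 for all k ≥ 0.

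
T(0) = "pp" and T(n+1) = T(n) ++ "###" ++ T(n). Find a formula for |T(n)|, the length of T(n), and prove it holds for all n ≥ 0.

Claim: |T(n)| = 5·2^n − 3.

Base case: |T(0)| = 2, and 5·2^0 − 3 = 2.
Assume |T(m)| = 5·2^m − 3.
Then |T(m+1)| = |T(m)| + 3 + |T(m)| = 2|T(m)| + 3 = 2(5·2^m − 3) + 3 = 5·2^{m+1} − 6 + 3 = 5·2^{m+1} − 3.
Hence |T(n)| = 5·2^n − 3 for every n ≥ 0, by induction.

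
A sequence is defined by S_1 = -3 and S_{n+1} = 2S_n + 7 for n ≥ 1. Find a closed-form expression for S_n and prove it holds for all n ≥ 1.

Claim: S_n = 2^{n+1} − 7.

Base case: S_1 = -3, and 2^{1+1} − 7 = 4 − 7 = -3.
Assume S_m = 2^{m+1} − 7 for some m ≥ 1.
Then S_{m+1} = 2S_m + 7 = 2·(2^{m+1} − 7) + 7 = 2^{m+2} − 14 + 7 = 2^{m+2} − 7.
By induction, S_n = 2^{n+1} − 7 for all n ≥ 1.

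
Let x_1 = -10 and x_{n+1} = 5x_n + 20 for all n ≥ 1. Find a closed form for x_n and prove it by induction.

Claim: x_n = -5^n − 5.

Base case: x_1 = -10, and -5^1 − 5 = -5 − 5 = -10.
Assume x_k = -5^k − 5 for some k ≥ 1.
Then x_{k+1} = 5x_k + 20 = 5·(-5^k − 5) + 20 = -5^{k+1} − 25 + 20 = -5^{k+1} − 5.
So the formula holds for k+1, and by induction x_n = -5^n − 5 for all n ≥ 1.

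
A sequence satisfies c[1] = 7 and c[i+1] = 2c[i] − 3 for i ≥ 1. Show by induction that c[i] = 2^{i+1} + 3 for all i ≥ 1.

Base case: c[1] = 7, and 2^{1+1} + 3 = 4 + 3 = 7.
Assume c[j] = 2^{j+1} + 3 for some j ≥ 1.
Then c[j+1] = 2c[j] − 3 = 2·(2^{j+1} + 3) − 3 = 2^{j+2} + 6 − 3 = 2^{j+2} + 3.
Hence c[i] = 2^{i+1} + 3 for every i ≥ 1, by induction.

c[i] = 2^{i+1} + 3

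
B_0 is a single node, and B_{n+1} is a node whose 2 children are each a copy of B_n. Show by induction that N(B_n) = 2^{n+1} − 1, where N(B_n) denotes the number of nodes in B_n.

Base case: N(B_0) = 1, and 2^{0+1} − 1 = 1.
Assume N(B_r) = 2^{r+1} − 1.
Then N(B_{r+1}) = 1 + 2N(B_r) = 1 + 2(2^{r+1} − 1) = 2^{r+2} − 2 + 1 = 2^{r+2} − 1.
This completes the inductive step, so N(B_n) = 2^{n+1} − 1 for all n ≥ 0.

N(B_n) = 2^{n+1} − 1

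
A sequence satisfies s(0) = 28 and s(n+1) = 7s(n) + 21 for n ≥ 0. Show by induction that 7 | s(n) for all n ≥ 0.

Base case: s(0) = 28 = 7·4, so 7 | s(0).
Assume 7 | s(k), so s(k) = 7t for some integer t.
Then s(k+1) = 7s(k) + 21 = 7·(7t) + 21 = 7(7t + 3), so 7 | s(k+1).
So the property holds for k+1, and by induction 7 | s(n) for all n ≥ 0.

7 | s(n)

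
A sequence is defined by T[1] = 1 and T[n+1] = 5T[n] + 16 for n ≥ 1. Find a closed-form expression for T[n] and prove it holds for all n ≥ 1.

Claim: T[n] = 5^n − 4.

Base case: T[1] = 1, and 5^1 − 4 = 5 − 4 = 1.
Assume T[j] = 5^j − 4 for some j ≥ 1.
Then T[j+1] = 5T[j] + 16 = 5·(5^j − 4) + 16 = 5^{j+1} − 20 + 16 = 5^{j+1} − 4.
So the formula holds for j+1, and by induction T[n] = 5^n − 4 for all n ≥ 1.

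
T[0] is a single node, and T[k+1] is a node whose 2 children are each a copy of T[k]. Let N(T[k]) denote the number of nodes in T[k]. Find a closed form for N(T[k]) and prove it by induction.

Claim: N(T[k]) = 2^{k+1} − 1.

Base case: N(T[0]) = 1, and 2^{0+1} − 1 = 1.
Assume N(T[j]) = 2^{j+1} − 1.
Then N(T[j+1]) = 1 + 2N(T[j]) = 1 + 2(2^{j+1} − 1) = 2^{j+2} − 2 + 1 = 2^{j+2} − 1.
By induction, N(T[k]) = 2^{k+1} − 1 for all k ≥ 0.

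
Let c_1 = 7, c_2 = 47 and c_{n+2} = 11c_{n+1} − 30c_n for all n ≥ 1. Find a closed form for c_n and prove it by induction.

Claim: c_n = 2·6^n − 5^n.

Base cases: c_1 = 7 and 2·6^1 − 5^1 = 7; c_2 = 47 and 2·6^2 − 5^2 = 47.
Assume c_i = 2·6^i − 5^i for all 1 ≤ i ≤ j, where j ≥ 2.
Then c_{j+1} = 11c_j − 30c_{j−1} = 11·(2·6^j − 5^j) − 30·(2·6^{j−1} − 5^{j−1}) = 2·(11·6 − 30)6^{j−1} − (11·5 − 30)5^{j−1} = 72·6^{j−1} − 25·5^{j−1} = 2·6^{j+1} − 5^{j+1}.
By strong induction, c_n = 2·6^n − 5^n for all n ≥ 1.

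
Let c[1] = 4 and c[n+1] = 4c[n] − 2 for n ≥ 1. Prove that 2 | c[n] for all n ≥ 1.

Base case: c[1] = 4 = 2·2, so 2 | c[1].
Assume 2 | c[k], so c[k] = 2t for some integer t.
Then c[k+1] = 4c[k] − 2 = 4·(2t) − 2 = 2(4t − 1), so 2 | c[k+1].
So the property holds for k+1, and by induction 2 | c[n] for all n ≥ 1.

2 | c[n]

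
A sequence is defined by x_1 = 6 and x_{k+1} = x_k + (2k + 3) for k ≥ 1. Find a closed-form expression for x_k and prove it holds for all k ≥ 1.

Claim: x_k = k^2 + 2k + 3.

Base case: x_1 = 6, and 1^2 + 2·1 + 3 = 6.
Assume x_r = r^2 + 2r + 3.
Then x_{r+1} = x_r + (2r + 3) = (r^2 + 2r + 3) + (2r + 3) = r^2 + 4r + 6,
and (r+1)^2 + 2·(r+1) + 3 = r^2 + 4r + 6.
Hence x_k = k^2 + 2k + 3 for every k ≥ 1, by induction.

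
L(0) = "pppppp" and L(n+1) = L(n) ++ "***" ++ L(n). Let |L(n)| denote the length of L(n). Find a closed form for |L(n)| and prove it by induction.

Claim: |L(n)| = 9·2^n − 3.

Base case: |L(0)| = 6, and 9·2^0 − 3 = 6.
Assume |L(j)| = 9·2^j − 3.
Then |L(j+1)| = |L(j)| + 3 + |L(j)| = 2|L(j)| + 3 = 2(9·2^j − 3) + 3 = 9·2^{j+1} − 6 + 3 = 9·2^{j+1} − 3.
Hence |L(n)| = 9·2^n − 3 for every n ≥ 0, by induction.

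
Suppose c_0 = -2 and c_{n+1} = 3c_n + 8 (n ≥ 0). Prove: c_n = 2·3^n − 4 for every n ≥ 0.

Base case: c_0 = -2, and 2·3^0 − 4 = 2 − 4 = -2.
Assume c_j = 2·3^j − 4 for some j ≥ 0.
Then c_{j+1} = 3c_j + 8 = 3·(2·3^j − 4) + 8 = 6·3^j − 12 + 8 = 2·3^{j+1} − 4.
By induction, c_n = 2·3^n − 4 for all n ≥ 0.

c_n = 2·3^n − 4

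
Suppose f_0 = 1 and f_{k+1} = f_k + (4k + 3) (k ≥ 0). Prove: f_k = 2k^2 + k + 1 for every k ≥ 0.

Base case: f_0 = 1, and 2·0^2 + 0 + 1 = 1.
Assume f_r = 2r^2 + r + 1.
Then f_{r+1} = f_r + (4r + 3) = (2r^2 + r + 1) + (4r + 3) = 2r^2 + 5r + 4,
and 2·(r+1)^2 + (r+1) + 1 = 2r^2 + 5r + 4.
Hence f_k = 2k^2 + k + 1 for every k ≥ 0, by induction.

f_k = 2k^2 + k + 1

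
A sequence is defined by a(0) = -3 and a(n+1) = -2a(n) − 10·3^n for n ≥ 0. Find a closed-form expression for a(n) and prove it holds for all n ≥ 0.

Claim: a(n) = -(-2)^n − 2·3^n.

Base case: a(0) = -3, and -(-2)^0 − 2·3^0 = -1 − 2 = -3.
Assume a(j) = -(-2)^j − 2·3^j for some j ≥ 0.
Then a(j+1) = -2a(j) − 10·3^j = -2·(-(-2)^j − 2·3^j) − 10·3^j = -(-2)^{j+1} + 4·3^j − 10·3^j = -(-2)^{j+1} − 6·3^j = -(-2)^{j+1} − 2·3^{j+1}.
This completes the inductive step, so a(n) = -(-2)^n − 2·3^n for all n ≥ 0.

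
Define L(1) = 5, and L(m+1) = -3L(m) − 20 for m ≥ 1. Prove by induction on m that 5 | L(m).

Base case: L(1) = 5 = 5·1, so 5 | L(1).
Assume 5 | L(r), so L(r) = 5t for some integer t.
Then L(r+1) = -3L(r) − 20 = -3·(5t) − 20 = 5(-3t − 4), so 5 | L(r+1).
By induction, 5 | L(m) for all m ≥ 1.

5 | L(m)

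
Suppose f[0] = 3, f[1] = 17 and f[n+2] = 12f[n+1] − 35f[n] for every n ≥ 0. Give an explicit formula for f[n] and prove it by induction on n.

Claim: f[n] = 2·5^n + 7^n.

Base cases: f[0] = 3 and 2·5^0 + 7^0 = 3; f[1] = 17 and 2·5^1 + 7^1 = 17.
Assume f[j] = 2·5^j + 7^j for all 0 ≤ j ≤ r, where r ≥ 1.
Then f[r+1] = 12f[r] − 35f[r−1] = 12·(2·5^r + 7^r) − 35·(2·5^{r−1} + 7^{r−1}) = 2·(12·5 − 35)5^{r−1} + (12·7 − 35)7^{r−1} = 50·5^{r−1} + 49·7^{r−1} = 2·5^{r+1} + 7^{r+1}.
By strong induction, f[n] = 2·5^n + 7^n for all n ≥ 0.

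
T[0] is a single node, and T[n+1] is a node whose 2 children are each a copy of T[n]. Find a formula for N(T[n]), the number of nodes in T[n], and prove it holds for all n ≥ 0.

Claim: N(T[n]) = 2^{n+1} − 1.

Base case: N(T[0]) = 1, and 2^{0+1} − 1 = 1.
Assume N(T[j]) = 2^{j+1} − 1.
Then N(T[j+1]) = 1 + 2N(T[j]) = 1 + 2(2^{j+1} − 1) = 2^{j+2} − 2 + 1 = 2^{j+2} − 1.
Hence N(T[n]) = 2^{n+1} − 1 for every n ≥ 0, by induction.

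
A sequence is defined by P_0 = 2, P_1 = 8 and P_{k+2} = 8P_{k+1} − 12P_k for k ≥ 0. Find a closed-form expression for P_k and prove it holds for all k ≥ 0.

Claim: P_k = 2^k + 6^k.

Base cases: P_0 = 2 and 2^0 + 6^0 = 2; P_1 = 8 and 2^1 + 6^1 = 8.
Assume P_j = 2^j + 6^j for all 0 ≤ j ≤ r, where r ≥ 1.
Then P_{r+1} = 8P_r − 12P_{r−1} = 8·(2^r + 6^r) − 12·(2^{r−1} + 6^{r−1}) = (8·2 − 12)2^{r−1} + (8·6 − 12)6^{r−1} = 4·2^{r−1} + 36·6^{r−1} = 2^{r+1} + 6^{r+1}.
So the formula holds for r+1, and by strong induction P_k = 2^k + 6^k for all k ≥ 0.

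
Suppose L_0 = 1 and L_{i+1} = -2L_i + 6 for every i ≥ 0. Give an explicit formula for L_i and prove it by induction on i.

Claim: L_i = -(-2)^i + 2.

Base case: L_0 = 1, and -(-2)^0 + 2 = -1 + 2 = 1.
Assume L_j = -(-2)^j + 2 for some j ≥ 0.
Then L_{j+1} = -2L_j + 6 = -2·(-(-2)^j + 2) + 6 = 2·(-2)^j − 4 + 6 = -(-2)^{j+1} + 2.
By induction, L_i = -(-2)^i + 2 for all i ≥ 0.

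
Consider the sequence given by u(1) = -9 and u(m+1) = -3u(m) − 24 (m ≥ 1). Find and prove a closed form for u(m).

Claim: u(m) = (-3)^m − 6.

Base case: u(1) = -9, and (-3)^1 − 6 = -3 − 6 = -9.
Assume u(j) = (-3)^j − 6 for some j ≥ 1.
Then u(j+1) = -3u(j) − 24 = -3·((-3)^j − 6) − 24 = -3·(-3)^j + 18 − 24 = (-3)^{j+1} − 6.
Hence u(m) = (-3)^m − 6 for every m ≥ 1, by induction.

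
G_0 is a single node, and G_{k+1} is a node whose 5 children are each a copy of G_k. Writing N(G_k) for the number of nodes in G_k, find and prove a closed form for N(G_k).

Claim: N(G_k) = (5^{k+1} − 1)/4.

Base case: N(G_0) = 1, and (5^{0+1} − 1)/4 = 1.
Assume N(G_m) = (5^{m+1} − 1)/4.
Then N(G_{m+1}) = 1 + 5N(G_m) = 1 + 5·(5^{m+1} − 1)/4 = 1 + (5^{m+2} − 5)/4 = (4 + 5^{m+2} − 5)/4 = (5^{m+2} − 1)/4.
By induction, N(G_k) = (5^{k+1} − 1)/4 for all k ≥ 0.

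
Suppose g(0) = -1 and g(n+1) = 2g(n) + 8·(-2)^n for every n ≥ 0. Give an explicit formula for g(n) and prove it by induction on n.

Claim: g(n) = 2^n − 2·(-2)^n.

Base case: g(0) = -1, and 2^0 − 2·(-2)^0 = 1 − 2 = -1.
Assume g(k) = 2^k − 2·(-2)^k for some k ≥ 0.
Then g(k+1) = 2g(k) + 8·(-2)^k = 2·(2^k − 2·(-2)^k) + 8·(-2)^k = 2^{k+1} − 4·(-2)^k + 8·(-2)^k = 2^{k+1} + 4·(-2)^k = 2^{k+1} − 2·(-2)^{k+1}.
So the formula holds for k+1, and by induction g(n) = 2^n − 2·(-2)^n for all n ≥ 0.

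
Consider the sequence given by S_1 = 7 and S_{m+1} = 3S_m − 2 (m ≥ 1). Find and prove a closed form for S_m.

Claim: S_m = 2·3^m + 1.

Base case: S_1 = 7, and 2·3^1 + 1 = 6 + 1 = 7.
Assume S_r = 2·3^r + 1 for some r ≥ 1.
Then S_{r+1} = 3S_r − 2 = 3·(2·3^r + 1) − 2 = 6·3^r + 3 − 2 = 2·3^{r+1} + 1.
This completes the inductive step, so S_m = 2·3^m + 1 for all m ≥ 1.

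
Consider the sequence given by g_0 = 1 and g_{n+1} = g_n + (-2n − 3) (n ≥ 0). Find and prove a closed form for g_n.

Claim: g_n = -n^2 − 2n + 1.

Base case: g_0 = 1, and -0^2 − 2·0 + 1 = 1.
Assume g_k = -k^2 − 2k + 1.
Then g_{k+1} = g_k + (-2k − 3) = (-k^2 − 2k + 1) + (-2k − 3) = -k^2 − 4k − 2,
and -(k+1)^2 − 2·(k+1) + 1 = -k^2 − 4k − 2.
This completes the inductive step, so g_n = -n^2 − 2n + 1 for all n ≥ 0.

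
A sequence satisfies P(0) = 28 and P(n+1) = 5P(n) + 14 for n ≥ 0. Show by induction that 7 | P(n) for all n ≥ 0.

Base case: P(0) = 28 = 7·4, so 7 | P(0).
Assume 7 | P(r), so P(r) = 7t for some integer t.
Then P(r+1) = 5P(r) + 14 = 5·(7t) + 14 = 7(5t + 2), so 7 | P(r+1).
So the property holds for r+1, and by induction 7 | P(n) for all n ≥ 0.

7 | P(n)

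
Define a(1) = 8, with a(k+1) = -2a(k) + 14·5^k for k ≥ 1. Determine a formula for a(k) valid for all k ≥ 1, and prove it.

Claim: a(k) = (-2)^k + 2·5^k.

Base case: a(1) = 8, and (-2)^1 + 2·5^1 = -2 + 10 = 8.
Assume a(r) = (-2)^r + 2·5^r for some r ≥ 1.
Then a(r+1) = -2a(r) + 14·5^r = -2·((-2)^r + 2·5^r) + 14·5^r = (-2)^{r+1} − 4·5^r + 14·5^r = (-2)^{r+1} + 10·5^r = (-2)^{r+1} + 2·5^{r+1}.
Hence a(k) = (-2)^k + 2·5^k for every k ≥ 1, by induction.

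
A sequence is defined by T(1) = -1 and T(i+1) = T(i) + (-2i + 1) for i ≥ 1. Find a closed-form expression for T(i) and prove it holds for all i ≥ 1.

Claim: T(i) = -i^2 + 2i − 2.

Base case: T(1) = -1, and -1^2 + 2·1 − 2 = -1.
Assume T(k) = -k^2 + 2k − 2.
Then T(k+1) = T(k) + (-2k + 1) = (-k^2 + 2k − 2) + (-2k + 1) = -k^2 − 1,
and -(k+1)^2 + 2·(k+1) − 2 = -k^2 − 1.
By induction, T(i) = -i^2 + 2i − 2 for all i ≥ 1.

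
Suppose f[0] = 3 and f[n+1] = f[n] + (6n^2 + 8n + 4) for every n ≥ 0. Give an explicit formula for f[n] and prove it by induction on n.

Claim: f[n] = 2n^3 + n^2 + n + 3.

Base case: f[0] = 3, and 2·0^3 + 0^2 + 0 + 3 = 3.
Assume f[j] = 2j^3 + j^2 + j + 3.
Then f[j+1] = f[j] + (6j^2 + 8j + 4) = (2j^3 + j^2 + j + 3) + (6j^2 + 8j + 4) = 2j^3 + 7j^2 + 9j + 7,
and 2·(j+1)^3 + (j+1)^2 + (j+1) + 3 = 2j^3 + 7j^2 + 9j + 7.
This completes the inductive step, so f[n] = 2n^3 + n^2 + n + 3 for all n ≥ 0.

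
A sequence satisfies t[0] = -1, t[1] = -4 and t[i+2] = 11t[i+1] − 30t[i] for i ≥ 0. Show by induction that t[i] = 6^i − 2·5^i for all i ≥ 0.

Base cases: t[0] = -1 and 6^0 − 2·5^0 = -1; t[1] = -4 and 6^1 − 2·5^1 = -4.
Assume t[j] = 6^j − 2·5^j for all 0 ≤ j ≤ r, where r ≥ 1.
Then t[r+1] = 11t[r] − 30t[r−1] = 11·(6^r − 2·5^r) − 30·(6^{r−1} − 2·5^{r−1}) = (11·6 − 30)6^{r−1} − 2·(11·5 − 30)5^{r−1} = 36·6^{r−1} − 50·5^{r−1} = 6^{r+1} − 2·5^{r+1}.
By strong induction, t[i] = 6^i − 2·5^i for all i ≥ 0.

t[i] = 6^i − 2·5^i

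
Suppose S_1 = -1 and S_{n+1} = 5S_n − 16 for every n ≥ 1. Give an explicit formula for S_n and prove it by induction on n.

Claim: S_n = -5^n + 4.

Base case: S_1 = -1, and -5^1 + 4 = -5 + 4 = -1.
Assume S_k = -5^k + 4 for some k ≥ 1.
Then S_{k+1} = 5S_k − 16 = 5·(-5^k + 4) − 16 = -5^{k+1} + 20 − 16 = -5^{k+1} + 4.
This completes the inductive step, so S_n = -5^n + 4 for all n ≥ 1.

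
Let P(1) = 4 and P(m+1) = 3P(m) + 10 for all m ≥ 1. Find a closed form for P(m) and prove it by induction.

Claim: P(m) = 3^{m+1} − 5.

Base case: P(1) = 4, and 3^{1+1} − 5 = 9 − 5 = 4.
Assume P(r) = 3^{r+1} − 5 for some r ≥ 1.
Then P(r+1) = 3P(r) + 10 = 3·(3^{r+1} − 5) + 10 = 3^{r+2} − 15 + 10 = 3^{r+2} − 5.
Hence P(m) = 3^{m+1} − 5 for every m ≥ 1, by induction.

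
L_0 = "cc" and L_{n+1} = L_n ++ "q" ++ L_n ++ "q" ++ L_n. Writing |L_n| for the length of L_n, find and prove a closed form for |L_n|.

Claim: |L_n| = 3^{n+1} − 1.

Base case: |L_0| = 2, and 3^{0+1} − 1 = 2.
Assume |L_m| = 3^{m+1} − 1.
Then |L_{m+1}| = 3|L_m| + 2 = 3(3^{m+1} − 1) + 2 = 3^{m+2} − 3 + 2 = 3^{m+2} − 1.
Hence |L_n| = 3^{n+1} − 1 for every n ≥ 0, by induction.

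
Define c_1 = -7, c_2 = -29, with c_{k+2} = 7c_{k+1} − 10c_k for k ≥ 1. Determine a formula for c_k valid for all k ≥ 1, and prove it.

Claim: c_k = -2^k − 5^k.

Base cases: c_1 = -7 and -2^1 − 5^1 = -7; c_2 = -29 and -2^2 − 5^2 = -29.
Assume c_j = -2^j − 5^j for all 1 ≤ j ≤ r, where r ≥ 2.
Then c_{r+1} = 7c_r − 10c_{r−1} = 7·(-2^r − 5^r) − 10·(-2^{r−1} − 5^{r−1}) = -(7·2 − 10)2^{r−1} − (7·5 − 10)5^{r−1} = -4·2^{r−1} − 25·5^{r−1} = -2^{r+1} − 5^{r+1}.
By strong induction, c_k = -2^k − 5^k for all k ≥ 1.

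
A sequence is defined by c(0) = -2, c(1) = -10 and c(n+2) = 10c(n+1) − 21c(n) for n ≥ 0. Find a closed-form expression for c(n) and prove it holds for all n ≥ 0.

Claim: c(n) = -3^n − 7^n.

Base cases: c(0) = -2 and -3^0 − 7^0 = -2; c(1) = -10 and -3^1 − 7^1 = -10.
Assume c(j) = -3^j − 7^j for all 0 ≤ j ≤ k, where k ≥ 1.
Then c(k+1) = 10c(k) − 21c(k−1) = 10·(-3^k − 7^k) − 21·(-3^{k−1} − 7^{k−1}) = -(10·3 − 21)3^{k−1} − (10·7 − 21)7^{k−1} = -9·3^{k−1} − 49·7^{k−1} = -3^{k+1} − 7^{k+1}.
So the formula holds for k+1, and by strong induction c(n) = -3^n − 7^n for all n ≥ 0.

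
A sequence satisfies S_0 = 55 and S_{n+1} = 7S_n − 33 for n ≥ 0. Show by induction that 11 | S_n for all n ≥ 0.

Base case: S_0 = 55 = 11·5, so 11 | S_0.
Assume 11 | S_m, so S_m = 11t for some integer t.
Then S_{m+1} = 7S_m − 33 = 7·(11t) − 33 = 11(7t − 3), so 11 | S_{m+1}.
By induction, 11 | S_n for all n ≥ 0.

11 | S_n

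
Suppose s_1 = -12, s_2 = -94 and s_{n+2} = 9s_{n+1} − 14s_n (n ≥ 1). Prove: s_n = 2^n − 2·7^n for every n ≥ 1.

Base cases: s_1 = -12 and 2^1 − 2·7^1 = -12; s_2 = -94 and 2^2 − 2·7^2 = -94.
Assume s_i = 2^i − 2·7^i for all 1 ≤ i ≤ j, where j ≥ 2.
Then s_{j+1} = 9s_j − 14s_{j−1} = 9·(2^j − 2·7^j) − 14·(2^{j−1} − 2·7^{j−1}) = (9·2 − 14)2^{j−1} − 2·(9·7 − 14)7^{j−1} = 4·2^{j−1} − 98·7^{j−1} = 2^{j+1} − 2·7^{j+1}.
This completes the inductive step, so s_n = 2^n − 2·7^n for all n ≥ 1.

s_n = 2^n − 2·7^n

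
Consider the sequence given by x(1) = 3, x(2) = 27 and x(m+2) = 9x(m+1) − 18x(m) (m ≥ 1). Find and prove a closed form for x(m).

Claim: x(m) = 6^m − 3^m.

Base cases: x(1) = 3 and 6^1 − 3^1 = 3; x(2) = 27 and 6^2 − 3^2 = 27.
Assume x(j) = 6^j − 3^j for all 1 ≤ j ≤ k, where k ≥ 2.
Then x(k+1) = 9x(k) − 18x(k−1) = 9·(6^k − 3^k) − 18·(6^{k−1} − 3^{k−1}) = (9·6 − 18)6^{k−1} − (9·3 − 18)3^{k−1} = 36·6^{k−1} − 9·3^{k−1} = 6^{k+1} − 3^{k+1}.
This completes the inductive step, so x(m) = 6^m − 3^m for all m ≥ 1.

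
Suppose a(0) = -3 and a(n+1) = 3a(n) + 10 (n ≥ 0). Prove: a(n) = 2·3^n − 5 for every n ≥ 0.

Base case: a(0) = -3, and 2·3^0 − 5 = 2 − 5 = -3.
Assume a(k) = 2·3^k − 5 for some k ≥ 0.
Then a(k+1) = 3a(k) + 10 = 3·(2·3^k − 5) + 10 = 6·3^k − 15 + 10 = 2·3^{k+1} − 5.
Hence a(n) = 2·3^n − 5 for every n ≥ 0, by induction.

a(n) = 2·3^n − 5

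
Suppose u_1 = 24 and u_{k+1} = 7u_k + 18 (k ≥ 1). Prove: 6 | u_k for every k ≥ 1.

Base case: u_1 = 24 = 6·4, so 6 | u_1.
Assume 6 | u_j, so u_j = 6t for some integer t.
Then u_{j+1} = 7u_j + 18 = 7·(6t) + 18 = 6(7t + 3), so 6 | u_{j+1}.
This completes the inductive step, so 6 | u_k for all k ≥ 1.

6 | u_k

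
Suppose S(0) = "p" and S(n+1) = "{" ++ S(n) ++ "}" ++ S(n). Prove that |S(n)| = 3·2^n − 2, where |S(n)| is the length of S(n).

Base case: |S(0)| = 1, and 3·2^0 − 2 = 1.
Assume |S(r)| = 3·2^r − 2.
Then |S(r+1)| = 1 + |S(r)| + 1 + |S(r)| = 2|S(r)| + 2 = 2(3·2^r − 2) + 2 = 3·2^{r+1} − 4 + 2 = 3·2^{r+1} − 2.
So the formula holds for r+1, and by induction |S(n)| = 3·2^n − 2 for all n ≥ 0.

|S(n)| = 3·2^n − 2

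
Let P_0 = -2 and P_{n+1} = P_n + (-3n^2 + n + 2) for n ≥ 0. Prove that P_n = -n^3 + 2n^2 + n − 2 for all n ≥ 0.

Base case: P_0 = -2, and -0^3 + 2·0^2 + 0 − 2 = -2.
Assume P_j = -j^3 + 2j^2 + j − 2.
Then P_{j+1} = P_j + (-3j^2 + j + 2) = (-j^3 + 2j^2 + j − 2) + (-3j^2 + j + 2) = -j^3 − j^2 + 2j,
and -(j+1)^3 + 2·(j+1)^2 + (j+1) − 2 = -j^3 − j^2 + 2j.
Hence P_n = -n^3 + 2n^2 + n − 2 for every n ≥ 0, by induction.

P_n = -n^3 + 2n^2 + n − 2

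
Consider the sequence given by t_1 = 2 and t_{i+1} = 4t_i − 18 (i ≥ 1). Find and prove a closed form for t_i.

Claim: t_i = -4^i + 6.

Base case: t_1 = 2, and -4^1 + 6 = -4 + 6 = 2.
Assume t_k = -4^k + 6 for some k ≥ 1.
Then t_{k+1} = 4t_k − 18 = 4·(-4^k + 6) − 18 = -4^{k+1} + 24 − 18 = -4^{k+1} + 6.
Hence t_i = -4^i + 6 for every i ≥ 1, by induction.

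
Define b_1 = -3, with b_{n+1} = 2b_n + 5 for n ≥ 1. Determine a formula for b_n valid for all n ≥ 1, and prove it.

Claim: b_n = 2^n − 5.

Base case: b_1 = -3, and 2^1 − 5 = 2 − 5 = -3.
Assume b_j = 2^j − 5 for some j ≥ 1.
Then b_{j+1} = 2b_j + 5 = 2·(2^j − 5) + 5 = 2^{j+1} − 10 + 5 = 2^{j+1} − 5.
By induction, b_n = 2^n − 5 for all n ≥ 1.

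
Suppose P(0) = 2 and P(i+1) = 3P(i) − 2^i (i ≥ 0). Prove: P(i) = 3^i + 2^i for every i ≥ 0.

Base case: P(0) = 2, and 3^0 + 2^0 = 1 + 1 = 2.
Assume P(r) = 3^r + 2^r for some r ≥ 0.
Then P(r+1) = 3P(r) − 2^r = 3·(3^r + 2^r) − 2^r = 3^{r+1} + 3·2^r − 2^r = 3^{r+1} + 2·2^r = 3^{r+1} + 2^{r+1}.
By induction, P(i) = 3^i + 2^i for all i ≥ 0.

P(i) = 3^i + 2^i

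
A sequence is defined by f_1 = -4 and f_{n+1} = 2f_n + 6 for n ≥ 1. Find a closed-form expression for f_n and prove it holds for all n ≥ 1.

Claim: f_n = 2^n − 6.

Base case: f_1 = -4, and 2^1 − 6 = 2 − 6 = -4.
Assume f_m = 2^m − 6 for some m ≥ 1.
Then f_{m+1} = 2f_m + 6 = 2·(2^m − 6) + 6 = 2^{m+1} − 12 + 6 = 2^{m+1} − 6.
By induction, f_n = 2^n − 6 for all n ≥ 1.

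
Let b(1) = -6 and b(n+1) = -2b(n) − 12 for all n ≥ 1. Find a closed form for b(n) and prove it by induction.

Claim: b(n) = (-2)^n − 4.

Base case: b(1) = -6, and (-2)^1 − 4 = -2 − 4 = -6.
Assume b(m) = (-2)^m − 4 for some m ≥ 1.
Then b(m+1) = -2b(m) − 12 = -2·((-2)^m − 4) − 12 = -2·(-2)^m + 8 − 12 = (-2)^{m+1} − 4.
This completes the inductive step, so b(n) = (-2)^n − 4 for all n ≥ 1.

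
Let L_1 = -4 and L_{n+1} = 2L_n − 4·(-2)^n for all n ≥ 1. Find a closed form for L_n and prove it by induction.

Claim: L_n = -2^n + (-2)^n.

Base case: L_1 = -4, and -2^1 + (-2)^1 = -2 − 2 = -4.
Assume L_k = -2^k + (-2)^k for some k ≥ 1.
Then L_{k+1} = 2L_k − 4·(-2)^k = 2·(-2^k + (-2)^k) − 4·(-2)^k = -2^{k+1} + 2·(-2)^k − 4·(-2)^k = -2^{k+1} − 2·(-2)^k = -2^{k+1} + (-2)^{k+1}.
By induction, L_n = -2^n + (-2)^n for all n ≥ 1.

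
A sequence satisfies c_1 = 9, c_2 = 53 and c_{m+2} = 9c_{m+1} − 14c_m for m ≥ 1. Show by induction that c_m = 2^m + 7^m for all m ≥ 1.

Base cases: c_1 = 9 and 2^1 + 7^1 = 9; c_2 = 53 and 2^2 + 7^2 = 53.
Assume c_j = 2^j + 7^j for all 1 ≤ j ≤ r, where r ≥ 2.
Then c_{r+1} = 9c_r − 14c_{r−1} = 9·(2^r + 7^r) − 14·(2^{r−1} + 7^{r−1}) = (9·2 − 14)2^{r−1} + (9·7 − 14)7^{r−1} = 4·2^{r−1} + 49·7^{r−1} = 2^{r+1} + 7^{r+1}.
So the formula holds for r+1, and by strong induction c_m = 2^m + 7^m for all m ≥ 1.

c_m = 2^m + 7^m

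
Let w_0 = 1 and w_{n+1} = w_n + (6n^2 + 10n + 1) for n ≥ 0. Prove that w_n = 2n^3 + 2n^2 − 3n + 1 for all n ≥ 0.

Base case: w_0 = 1, and 2·0^3 + 2·0^2 − 3·0 + 1 = 1.
Assume w_j = 2j^3 + 2j^2 − 3j + 1.
Then w_{j+1} = w_j + (6j^2 + 10j + 1) = (2j^3 + 2j^2 − 3j + 1) + (6j^2 + 10j + 1) = 2j^3 + 8j^2 + 7j + 2,
and 2·(j+1)^3 + 2·(j+1)^2 − 3·(j+1) + 1 = 2j^3 + 8j^2 + 7j + 2.
This completes the inductive step, so w_n = 2n^3 + 2n^2 − 3n + 1 for all n ≥ 0.

w_n = 2n^3 + 2n^2 − 3n + 1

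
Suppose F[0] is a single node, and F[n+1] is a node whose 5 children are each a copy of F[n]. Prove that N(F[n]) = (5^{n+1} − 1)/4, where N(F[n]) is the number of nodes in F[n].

Base case: N(F[0]) = 1, and (5^{0+1} − 1)/4 = 1.
Assume N(F[k]) = (5^{k+1} − 1)/4.
Then N(F[k+1]) = 1 + 5N(F[k]) = 1 + 5·(5^{k+1} − 1)/4 = 1 + (5^{k+2} − 5)/4 = (4 + 5^{k+2} − 5)/4 = (5^{k+2} − 1)/4.
Hence N(F[n]) = (5^{n+1} − 1)/4 for every n ≥ 0, by induction.

N(F[n]) = (5^{n+1} − 1)/4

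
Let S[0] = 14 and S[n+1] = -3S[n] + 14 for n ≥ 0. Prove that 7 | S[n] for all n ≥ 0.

Base case: S[0] = 14 = 7·2, so 7 | S[0].
Assume 7 | S[r], so S[r] = 7t for some integer t.
Then S[r+1] = -3S[r] + 14 = -3·(7t) + 14 = 7(-3t + 2), so 7 | S[r+1].
This completes the inductive step, so 7 | S[n] for all n ≥ 0.

7 | S[n]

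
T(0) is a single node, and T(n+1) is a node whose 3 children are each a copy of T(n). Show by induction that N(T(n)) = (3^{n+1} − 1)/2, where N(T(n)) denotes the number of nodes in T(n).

Base case: N(T(0)) = 1, and (3^{0+1} − 1)/2 = 1.
Assume N(T(r)) = (3^{r+1} − 1)/2.
Then N(T(r+1)) = 1 + 3N(T(r)) = 1 + 3·(3^{r+1} − 1)/2 = 1 + (3^{r+2} − 3)/2 = (2 + 3^{r+2} − 3)/2 = (3^{r+2} − 1)/2.
By induction, N(T(n)) = (3^{n+1} − 1)/2 for all n ≥ 0.

N(T(n)) = (3^{n+1} − 1)/2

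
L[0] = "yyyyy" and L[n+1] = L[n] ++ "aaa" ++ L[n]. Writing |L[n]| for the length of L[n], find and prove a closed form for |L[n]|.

Claim: |L[n]| = 2^{n+3} − 3.

Base case: |L[0]| = 5, and 2^{0+3} − 3 = 5.
Assume |L[r]| = 2^{r+3} − 3.
Then |L[r+1]| = |L[r]| + 3 + |L[r]| = 2|L[r]| + 3 = 2(2^{r+3} − 3) + 3 = 2^{r+1+3} − 6 + 3 = 2^{r+1+3} − 3.
By induction, |L[n]| = 2^{n+3} − 3 for all n ≥ 0.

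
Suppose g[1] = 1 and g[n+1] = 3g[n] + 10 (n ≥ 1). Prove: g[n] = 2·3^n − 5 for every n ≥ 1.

Base case: g[1] = 1, and 2·3^1 − 5 = 6 − 5 = 1.
Assume g[m] = 2·3^m − 5 for some m ≥ 1.
Then g[m+1] = 3g[m] + 10 = 3·(2·3^m − 5) + 10 = 6·3^m − 15 + 10 = 2·3^{m+1} − 5.
This completes the inductive step, so g[n] = 2·3^n − 5 for all n ≥ 1.

g[n] = 2·3^n − 5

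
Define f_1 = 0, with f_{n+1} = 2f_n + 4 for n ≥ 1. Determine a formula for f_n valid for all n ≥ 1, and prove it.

Claim: f_n = 2^{n+1} − 4.

Base case: f_1 = 0, and 2^{1+1} − 4 = 4 − 4 = 0.
Assume f_j = 2^{j+1} − 4 for some j ≥ 1.
Then f_{j+1} = 2f_j + 4 = 2·(2^{j+1} − 4) + 4 = 2^{j+2} − 8 + 4 = 2^{j+2} − 4.
So the formula holds for j+1, and by induction f_n = 2^{n+1} − 4 for all n ≥ 1.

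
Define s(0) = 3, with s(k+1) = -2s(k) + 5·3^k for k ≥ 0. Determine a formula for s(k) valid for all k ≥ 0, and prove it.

Claim: s(k) = 2·(-2)^k + 3^k.

Base case: s(0) = 3, and 2·(-2)^0 + 3^0 = 2 + 1 = 3.
Assume s(r) = 2·(-2)^r + 3^r for some r ≥ 0.
Then s(r+1) = -2s(r) + 5·3^r = -2·(2·(-2)^r + 3^r) + 5·3^r = 2·(-2)^{r+1} − 2·3^r + 5·3^r = 2·(-2)^{r+1} + 3·3^r = 2·(-2)^{r+1} + 3^{r+1}.
So the formula holds for r+1, and by induction s(k) = 2·(-2)^k + 3^k for all k ≥ 0.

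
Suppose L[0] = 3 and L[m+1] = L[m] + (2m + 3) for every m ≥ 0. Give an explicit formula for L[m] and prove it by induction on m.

Claim: L[m] = m^2 + 2m + 3.

Base case: L[0] = 3, and 0^2 + 2·0 + 3 = 3.
Assume L[j] = j^2 + 2j + 3.
Then L[j+1] = L[j] + (2j + 3) = (j^2 + 2j + 3) + (2j + 3) = j^2 + 4j + 6,
and (j+1)^2 + 2·(j+1) + 3 = j^2 + 4j + 6.
This completes the inductive step, so L[m] = m^2 + 2m + 3 for all m ≥ 0.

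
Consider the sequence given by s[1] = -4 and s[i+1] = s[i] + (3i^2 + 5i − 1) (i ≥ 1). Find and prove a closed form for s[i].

Claim: s[i] = i^3 + i^2 − 3i − 3.

Base case: s[1] = -4, and 1^3 + 1^2 − 3·1 − 3 = -4.
Assume s[r] = r^3 + r^2 − 3r − 3.
Then s[r+1] = s[r] + (3r^2 + 5r − 1) = (r^3 + r^2 − 3r − 3) + (3r^2 + 5r − 1) = r^3 + 4r^2 + 2r − 4,
and (r+1)^3 + (r+1)^2 − 3·(r+1) − 3 = r^3 + 4r^2 + 2r − 4.
Hence s[i] = i^3 + i^2 − 3i − 3 for every i ≥ 1, by induction.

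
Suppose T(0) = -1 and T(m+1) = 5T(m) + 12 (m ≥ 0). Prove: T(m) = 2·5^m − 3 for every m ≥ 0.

Base case: T(0) = -1, and 2·5^0 − 3 = 2 − 3 = -1.
Assume T(j) = 2·5^j − 3 for some j ≥ 0.
Then T(j+1) = 5T(j) + 12 = 5·(2·5^j − 3) + 12 = 10·5^j − 15 + 12 = 2·5^{j+1} − 3.
This completes the inductive step, so T(m) = 2·5^m − 3 for all m ≥ 0.

T(m) = 2·5^m − 3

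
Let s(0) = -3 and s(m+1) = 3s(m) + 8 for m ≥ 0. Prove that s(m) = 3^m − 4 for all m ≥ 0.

Base case: s(0) = -3, and 3^0 − 4 = 1 − 4 = -3.
Assume s(r) = 3^r − 4 for some r ≥ 0.
Then s(r+1) = 3s(r) + 8 = 3·(3^r − 4) + 8 = 3^{r+1} − 12 + 8 = 3^{r+1} − 4.
So the formula holds for r+1, and by induction s(m) = 3^m − 4 for all m ≥ 0.

s(m) = 3^m − 4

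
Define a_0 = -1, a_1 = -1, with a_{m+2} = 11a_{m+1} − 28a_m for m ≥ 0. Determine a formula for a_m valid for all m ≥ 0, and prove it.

Claim: a_m = 7^m − 2·4^m.

Base cases: a_0 = -1 and 7^0 − 2·4^0 = -1; a_1 = -1 and 7^1 − 2·4^1 = -1.
Assume a_j = 7^j − 2·4^j for all 0 ≤ j ≤ k, where k ≥ 1.
Then a_{k+1} = 11a_k − 28a_{k−1} = 11·(7^k − 2·4^k) − 28·(7^{k−1} − 2·4^{k−1}) = (11·7 − 28)7^{k−1} − 2·(11·4 − 28)4^{k−1} = 49·7^{k−1} − 32·4^{k−1} = 7^{k+1} − 2·4^{k+1}.
This completes the inductive step, so a_m = 7^m − 2·4^m for all m ≥ 0.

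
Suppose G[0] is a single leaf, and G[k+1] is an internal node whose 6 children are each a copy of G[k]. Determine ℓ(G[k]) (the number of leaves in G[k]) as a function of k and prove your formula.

Claim: ℓ(G[k]) = 6^k.

Base case: ℓ(G[0]) = 1, and 6^0 = 1.
Assume ℓ(G[j]) = 6^j.
Then ℓ(G[j+1]) = 6·ℓ(G[j]) = 6·6^j = 6^{j+1}.
So the formula holds for j+1, and by induction ℓ(G[k]) = 6^k for all k ≥ 0.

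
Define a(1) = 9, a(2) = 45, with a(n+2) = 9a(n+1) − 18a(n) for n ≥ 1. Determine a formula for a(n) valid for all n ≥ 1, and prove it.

Claim: a(n) = 6^n + 3^n.

Base cases: a(1) = 9 and 6^1 + 3^1 = 9; a(2) = 45 and 6^2 + 3^2 = 45.
Assume a(j) = 6^j + 3^j for all 1 ≤ j ≤ m, where m ≥ 2.
Then a(m+1) = 9a(m) − 18a(m−1) = 9·(6^m + 3^m) − 18·(6^{m−1} + 3^{m−1}) = (9·6 − 18)6^{m−1} + (9·3 − 18)3^{m−1} = 36·6^{m−1} + 9·3^{m−1} = 6^{m+1} + 3^{m+1}.
So the formula holds for m+1, and by strong induction a(n) = 6^n + 3^n for all n ≥ 1.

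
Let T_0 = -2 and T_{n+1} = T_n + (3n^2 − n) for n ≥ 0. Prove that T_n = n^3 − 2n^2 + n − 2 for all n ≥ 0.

Base case: T_0 = -2, and 0^3 − 2·0^2 + 0 − 2 = -2.
Assume T_j = j^3 − 2j^2 + j − 2.
Then T_{j+1} = T_j + (3j^2 − j) = (j^3 − 2j^2 + j − 2) + (3j^2 − j) = j^3 + j^2 − 2,
and (j+1)^3 − 2·(j+1)^2 + (j+1) − 2 = j^3 + j^2 − 2.
By induction, T_n = n^3 − 2n^2 + n − 2 for all n ≥ 0.

T_n = n^3 − 2n^2 + n − 2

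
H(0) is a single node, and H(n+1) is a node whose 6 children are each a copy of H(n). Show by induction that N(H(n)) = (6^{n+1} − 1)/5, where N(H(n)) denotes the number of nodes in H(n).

Base case: N(H(0)) = 1, and (6^{0+1} − 1)/5 = 1.
Assume N(H(r)) = (6^{r+1} − 1)/5.
Then N(H(r+1)) = 1 + 6N(H(r)) = 1 + 6·(6^{r+1} − 1)/5 = 1 + (6^{r+2} − 6)/5 = (5 + 6^{r+2} − 6)/5 = (6^{r+2} − 1)/5.
By induction, N(H(n)) = (6^{n+1} − 1)/5 for all n ≥ 0.

N(H(n)) = (6^{n+1} − 1)/5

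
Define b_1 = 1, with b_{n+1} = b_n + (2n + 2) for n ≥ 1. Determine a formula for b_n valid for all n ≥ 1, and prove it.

Claim: b_n = n^2 + n − 1.

Base case: b_1 = 1, and 1^2 + 1 − 1 = 1.
Assume b_m = m^2 + m − 1.
Then b_{m+1} = b_m + (2m + 2) = (m^2 + m − 1) + (2m + 2) = m^2 + 3m + 1,
and (m+1)^2 + (m+1) − 1 = m^2 + 3m + 1.
By induction, b_n = n^2 + n − 1 for all n ≥ 1.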